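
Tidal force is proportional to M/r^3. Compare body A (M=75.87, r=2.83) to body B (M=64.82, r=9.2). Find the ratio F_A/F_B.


Ratio = (M1/r1^3) / (M2/r2^3) = (75.87/2.83^3) / (64.82/9.2^3) = 40.2129

40.2129


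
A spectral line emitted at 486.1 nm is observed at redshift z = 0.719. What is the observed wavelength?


lam_obs = lam_emit * (1 + z) = 486.1 * (1 + 0.719) = 835.6059

835.6059 nm


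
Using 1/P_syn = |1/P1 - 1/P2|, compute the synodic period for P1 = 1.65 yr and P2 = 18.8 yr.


1/P_syn = |1/P1 - 1/P2| = |1/1.65 - 1/18.8| => P_syn = 1.8087

1.8087 years


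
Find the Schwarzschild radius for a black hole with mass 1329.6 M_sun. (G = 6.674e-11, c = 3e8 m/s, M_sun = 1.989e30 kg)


M = 1329.6 * 1.989e30 kg = 2.6445744e+33 kg. rs = 2GM/c^2 = 2 * 6.674e-11 * 2.6445744e+33 / (3e8)^2 = 3.922e+06

3.922e+06 m


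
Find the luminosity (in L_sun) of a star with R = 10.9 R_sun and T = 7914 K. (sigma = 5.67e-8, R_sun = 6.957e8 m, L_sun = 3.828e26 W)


R = 10.9 * 6.957e8 m = 7.58313e+09 m. L = 4*pi*R^2*sigma*T^4 = 4*pi*(7.58313e+09)^2 * 5.67e-8 * 7914^4 = 1.607215489e+29 W. L/L_sun = 1.607215489e+29 / 3.828e26 = 419.8578

419.8578 L_sun


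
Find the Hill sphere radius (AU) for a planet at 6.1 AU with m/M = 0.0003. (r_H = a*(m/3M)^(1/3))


r_H = a * (m/3M)^(1/3) = 6.1 * (0.0003/3)^(1/3) = 0.2831

0.2831 AU


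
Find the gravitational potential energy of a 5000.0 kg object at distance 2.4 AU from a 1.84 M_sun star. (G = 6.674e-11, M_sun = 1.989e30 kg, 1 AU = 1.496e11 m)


M = 1.84 * 1.989e30 kg = 3.65976e+30 kg; r = 2.4 AU * 1.496e11 m/AU = 3.5904e+11 m. U = -GM*m/r = -(6.674e-11 * 3.65976e+30 * 5000.0) / 3.5904e+11 = -3.401e+12

-3.401e+12 J


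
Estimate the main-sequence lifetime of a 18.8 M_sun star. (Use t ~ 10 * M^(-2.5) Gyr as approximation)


t = 10 * M^(-2.5) = 10 * 18.8^(-2.5) = 0.0065

0.0065 Gyr


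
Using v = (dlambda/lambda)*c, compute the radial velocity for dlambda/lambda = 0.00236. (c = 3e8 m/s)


v = (dlambda/lambda) * c = 0.00236 * 3e8 = 708000.0

708000.0 m/s


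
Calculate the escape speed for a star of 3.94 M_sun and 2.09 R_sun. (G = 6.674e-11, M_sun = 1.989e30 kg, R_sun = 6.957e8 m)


M = 3.94 * 1.989e30 kg = 7.83666e+30 kg; R = 2.09 * 6.957e8 m = 1.454013e+09 m. v_esc = sqrt(2GM/R) = sqrt(2 * 6.674e-11 * 7.83666e+30 / 1.454013e+09) = 848182.7911

848182.7911 m/s


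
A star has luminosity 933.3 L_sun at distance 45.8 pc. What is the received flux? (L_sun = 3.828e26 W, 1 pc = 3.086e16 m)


F = L / (4*pi*d^2) = 3.573e+29 / (4*pi*(1.413e+18)^2) = 1.423e-08

1.423e-08 W/m^2


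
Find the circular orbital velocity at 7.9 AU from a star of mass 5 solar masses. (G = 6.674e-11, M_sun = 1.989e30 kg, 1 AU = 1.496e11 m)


v = sqrt(GM/r) = sqrt(6.674e-11 * 9.945e+30 / 1.182e+12) = 23698.2432

23698.2432 m/s


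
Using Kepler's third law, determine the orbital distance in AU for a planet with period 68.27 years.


a = P^(2/3) = 68.27^(2/3) = 16.704

16.704 AU


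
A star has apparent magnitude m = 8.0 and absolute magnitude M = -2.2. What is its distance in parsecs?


d = 10^((m - M + 5)/5) = 10^((8.0 - -2.2 + 5)/5) = 1096.4782

1096.4782 pc


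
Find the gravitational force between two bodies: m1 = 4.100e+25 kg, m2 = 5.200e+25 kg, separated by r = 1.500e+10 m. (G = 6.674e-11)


F = G*m1*m2/r^2 = 6.674e-11 * 4.100e+25 * 5.200e+25 / (1.500e+10)^2 = 6.674e-11 * 2.132e+51 / 2.250e+20 = 6.324e+20

6.324e+20 N


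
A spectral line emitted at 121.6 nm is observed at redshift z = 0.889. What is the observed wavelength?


lam_obs = lam_emit * (1 + z) = 121.6 * (1 + 0.889) = 229.7024

229.7024 nm


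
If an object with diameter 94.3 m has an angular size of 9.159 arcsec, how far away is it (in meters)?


D = size / theta_rad, theta_rad = 9.159 * pi/(180*3600) = 4.440e-05, D = 2.124e+06

2.124e+06 m


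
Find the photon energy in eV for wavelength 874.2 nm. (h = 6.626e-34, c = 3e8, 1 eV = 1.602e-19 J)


E = hc/lambda = 6.626e-34 * 3e8 / 8.742e-07 = 2.274e-19 J = 1.4194 eV

1.4194 eV


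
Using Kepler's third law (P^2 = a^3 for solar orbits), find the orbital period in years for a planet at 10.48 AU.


P = a^(3/2) = 10.48^1.5 = 33.9267

33.9267 years


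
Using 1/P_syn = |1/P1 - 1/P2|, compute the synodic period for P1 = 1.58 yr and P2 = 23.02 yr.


1/P_syn = |1/P1 - 1/P2| = |1/1.58 - 1/23.02| => P_syn = 1.6964

1.6964 years


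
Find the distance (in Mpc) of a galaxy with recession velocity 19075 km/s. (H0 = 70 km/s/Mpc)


d = v / H0 = 19075 / 70 = 272.5

272.5 Mpc


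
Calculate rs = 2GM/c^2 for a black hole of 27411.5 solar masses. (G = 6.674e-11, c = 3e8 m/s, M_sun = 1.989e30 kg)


M = 27411.5 * 1.989e30 kg = 5.45214735e+34 kg. rs = 2GM/c^2 = 2 * 6.674e-11 * 5.45214735e+34 / (3e8)^2 = 8.086e+07

8.086e+07 m


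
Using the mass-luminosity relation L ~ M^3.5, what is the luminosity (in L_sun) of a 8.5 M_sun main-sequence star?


L/L_sun = (M/M_sun)^3.5 = 8.5^3.5 = 1790.4667

1790.4667 L_sun


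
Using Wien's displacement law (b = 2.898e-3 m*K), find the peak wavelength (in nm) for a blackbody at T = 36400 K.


lam_max = b / T = 2.898e-3 / 36400 = 7.962e-08 m = 79.6154 nm

79.6154 nm


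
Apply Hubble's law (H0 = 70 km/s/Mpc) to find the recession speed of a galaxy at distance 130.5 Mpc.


v = H0 * d = 70 * 130.5 = 9135.0

9135.0 km/s


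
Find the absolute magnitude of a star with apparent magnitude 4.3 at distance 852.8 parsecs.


M = m - 5*log10(d) + 5 = 4.3 - 5*log10(852.8) + 5 = -5.3542

-5.3542


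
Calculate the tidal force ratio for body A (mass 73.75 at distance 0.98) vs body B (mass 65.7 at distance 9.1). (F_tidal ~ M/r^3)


Ratio = (M1/r1^3) / (M2/r2^3) = (73.75/0.98^3) / (65.7/9.1^3) = 898.7577

898.7577


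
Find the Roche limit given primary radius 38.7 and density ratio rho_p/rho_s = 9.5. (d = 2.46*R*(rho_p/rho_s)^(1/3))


d_Roche = 2.46 * 38.7 * 9.5^(1/3) = 201.6294

201.6294


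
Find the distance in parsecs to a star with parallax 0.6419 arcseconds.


d = 1/p = 1/0.6419 = 1.5579

1.5579 pc


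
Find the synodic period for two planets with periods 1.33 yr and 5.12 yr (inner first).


1/P_syn = |1/P1 - 1/P2| = |1/1.33 - 1/5.12| => P_syn = 1.7967

1.7967 years


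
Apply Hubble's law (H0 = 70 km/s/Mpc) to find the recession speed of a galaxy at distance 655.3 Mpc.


v = H0 * d = 70 * 655.3 = 45871.0

45871.0 km/s


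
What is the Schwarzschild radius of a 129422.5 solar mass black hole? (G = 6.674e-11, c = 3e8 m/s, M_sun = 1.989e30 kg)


M = 129422.5 * 1.989e30 kg = 2.574213525e+35 kg. rs = 2GM/c^2 = 2 * 6.674e-11 * 2.574213525e+35 / (3e8)^2 = 3.818e+08

3.818e+08 m


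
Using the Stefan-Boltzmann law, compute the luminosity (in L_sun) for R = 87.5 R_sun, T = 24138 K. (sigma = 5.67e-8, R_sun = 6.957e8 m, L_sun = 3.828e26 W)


R = 87.5 * 6.957e8 m = 6.087375e+10 m. L = 4*pi*R^2*sigma*T^4 = 4*pi*(6.087375e+10)^2 * 5.67e-8 * 24138^4 = 8.963098466e+32 W. L/L_sun = 8.963098466e+32 / 3.828e26 = 2.341e+06

2.341e+06 L_sun


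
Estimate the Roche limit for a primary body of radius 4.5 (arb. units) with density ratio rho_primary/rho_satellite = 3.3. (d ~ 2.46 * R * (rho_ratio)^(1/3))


d_Roche = 2.46 * 4.5 * 3.3^(1/3) = 16.4811

16.4811


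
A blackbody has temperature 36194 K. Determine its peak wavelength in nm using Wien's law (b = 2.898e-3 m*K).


lam_max = b / T = 2.898e-3 / 36194 = 8.007e-08 m = 80.0685 nm

80.0685 nm


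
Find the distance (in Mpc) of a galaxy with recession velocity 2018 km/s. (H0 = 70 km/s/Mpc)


d = v / H0 = 2018 / 70 = 28.8286

28.8286 Mpc


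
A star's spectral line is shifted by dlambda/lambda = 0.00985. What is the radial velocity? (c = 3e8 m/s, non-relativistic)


v = (dlambda/lambda) * c = 0.00985 * 3e8 = 2.955e+06

2.955e+06 m/s


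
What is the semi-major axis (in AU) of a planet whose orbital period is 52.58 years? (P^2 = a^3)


a = P^(2/3) = 52.58^(2/3) = 14.035

14.035 AU


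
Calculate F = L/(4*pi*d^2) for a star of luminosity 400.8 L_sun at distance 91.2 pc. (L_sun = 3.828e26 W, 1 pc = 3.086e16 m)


F = L / (4*pi*d^2) = 1.534e+29 / (4*pi*(2.814e+18)^2) = 1.541e-09

1.541e-09 W/m^2


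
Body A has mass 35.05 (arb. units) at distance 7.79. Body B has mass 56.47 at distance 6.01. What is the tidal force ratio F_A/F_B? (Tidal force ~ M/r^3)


Ratio = (M1/r1^3) / (M2/r2^3) = (35.05/7.79^3) / (56.47/6.01^3) = 0.285

0.285


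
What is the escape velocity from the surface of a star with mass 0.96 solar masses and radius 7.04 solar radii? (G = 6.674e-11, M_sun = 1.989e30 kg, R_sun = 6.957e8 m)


M = 0.96 * 1.989e30 kg = 1.90944e+30 kg; R = 7.04 * 6.957e8 m = 4.897728e+09 m. v_esc = sqrt(2GM/R) = sqrt(2 * 6.674e-11 * 1.90944e+30 / 4.897728e+09) = 228120.2169

228120.2169 m/s


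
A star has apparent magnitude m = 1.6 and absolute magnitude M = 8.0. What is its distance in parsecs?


d = 10^((m - M + 5)/5) = 10^((1.6 - 8.0 + 5)/5) = 0.5248

0.5248 pc


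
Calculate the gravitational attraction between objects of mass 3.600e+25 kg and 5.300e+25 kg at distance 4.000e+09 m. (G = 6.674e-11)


F = G*m1*m2/r^2 = 6.674e-11 * 3.600e+25 * 5.300e+25 / (4.000e+09)^2 = 6.674e-11 * 1.908e+51 / 1.600e+19 = 7.959e+21

7.959e+21 N


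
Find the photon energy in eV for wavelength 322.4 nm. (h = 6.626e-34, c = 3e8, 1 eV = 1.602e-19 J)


E = hc/lambda = 6.626e-34 * 3e8 / 3.224e-07 = 6.166e-19 J = 3.8487 eV

3.8487 eV


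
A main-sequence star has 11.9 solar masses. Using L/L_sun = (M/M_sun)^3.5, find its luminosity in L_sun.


L/L_sun = (M/M_sun)^3.5 = 11.9^3.5 = 5813.188

5813.188 L_sun


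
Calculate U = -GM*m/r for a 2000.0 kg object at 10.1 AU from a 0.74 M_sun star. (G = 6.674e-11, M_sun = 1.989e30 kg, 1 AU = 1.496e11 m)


M = 0.74 * 1.989e30 kg = 1.47186e+30 kg; r = 10.1 AU * 1.496e11 m/AU = 1.51096e+12 m. U = -GM*m/r = -(6.674e-11 * 1.47186e+30 * 2000.0) / 1.51096e+12 = -1.300e+11

-1.300e+11 J


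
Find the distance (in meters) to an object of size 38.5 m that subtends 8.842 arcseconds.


D = size / theta_rad, theta_rad = 8.842 * pi/(180*3600) = 4.287e-05, D = 898122.0358

898122.0358 m


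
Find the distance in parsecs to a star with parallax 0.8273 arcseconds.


d = 1/p = 1/0.8273 = 1.2088

1.2088 pc


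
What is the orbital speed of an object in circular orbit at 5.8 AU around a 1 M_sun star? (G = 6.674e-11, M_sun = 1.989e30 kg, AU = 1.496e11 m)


v = sqrt(GM/r) = sqrt(6.674e-11 * 1.989e+30 / 8.677e+11) = 12368.8892

12368.8892 m/s


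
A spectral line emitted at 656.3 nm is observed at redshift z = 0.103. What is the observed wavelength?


lam_obs = lam_emit * (1 + z) = 656.3 * (1 + 0.103) = 723.8989

723.8989 nm


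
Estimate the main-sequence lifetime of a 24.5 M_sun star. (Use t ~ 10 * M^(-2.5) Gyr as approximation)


t = 10 * M^(-2.5) = 10 * 24.5^(-2.5) = 0.0034

0.0034 Gyr


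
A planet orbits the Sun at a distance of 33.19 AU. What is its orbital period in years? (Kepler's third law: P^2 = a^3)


P = a^(3/2) = 33.19^1.5 = 191.2101

191.2101 years


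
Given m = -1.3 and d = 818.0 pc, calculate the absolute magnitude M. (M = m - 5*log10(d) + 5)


M = m - 5*log10(d) + 5 = -1.3 - 5*log10(818.0) + 5 = -10.8638

-10.8638


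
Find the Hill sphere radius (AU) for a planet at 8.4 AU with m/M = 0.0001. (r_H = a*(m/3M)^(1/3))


r_H = a * (m/3M)^(1/3) = 8.4 * (0.0001/3)^(1/3) = 0.2703

0.2703 AU


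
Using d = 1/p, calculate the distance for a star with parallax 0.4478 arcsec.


d = 1/p = 1/0.4478 = 2.2331

2.2331 pc


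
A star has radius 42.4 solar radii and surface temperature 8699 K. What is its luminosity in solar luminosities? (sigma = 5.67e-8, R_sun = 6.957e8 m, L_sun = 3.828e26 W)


R = 42.4 * 6.957e8 m = 2.949768e+10 m. L = 4*pi*R^2*sigma*T^4 = 4*pi*(2.949768e+10)^2 * 5.67e-8 * 8699^4 = 3.550143976e+30 W. L/L_sun = 3.550143976e+30 / 3.828e26 = 9274.1483

9274.1483 L_sun


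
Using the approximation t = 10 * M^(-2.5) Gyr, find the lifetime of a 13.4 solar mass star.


t = 10 * M^(-2.5) = 10 * 13.4^(-2.5) = 0.0152

0.0152 Gyr


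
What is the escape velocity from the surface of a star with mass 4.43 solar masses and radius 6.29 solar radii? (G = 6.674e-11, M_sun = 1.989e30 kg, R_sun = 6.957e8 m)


M = 4.43 * 1.989e30 kg = 8.81127e+30 kg; R = 6.29 * 6.957e8 m = 4.375953e+09 m. v_esc = sqrt(2GM/R) = sqrt(2 * 6.674e-11 * 8.81127e+30 / 4.375953e+09) = 518431.0795

518431.0795 m/s


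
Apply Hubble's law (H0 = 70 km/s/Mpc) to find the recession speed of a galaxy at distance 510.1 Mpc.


v = H0 * d = 70 * 510.1 = 35707.0

35707.0 km/s


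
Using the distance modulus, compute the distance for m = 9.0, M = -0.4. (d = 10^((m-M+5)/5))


d = 10^((m - M + 5)/5) = 10^((9.0 - -0.4 + 5)/5) = 758.5776

758.5776 pc


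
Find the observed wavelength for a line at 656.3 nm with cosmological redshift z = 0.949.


lam_obs = lam_emit * (1 + z) = 656.3 * (1 + 0.949) = 1279.1287

1279.1287 nm


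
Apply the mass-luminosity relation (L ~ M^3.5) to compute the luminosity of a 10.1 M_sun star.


L/L_sun = (M/M_sun)^3.5 = 10.1^3.5 = 3274.3478

3274.3478 L_sun


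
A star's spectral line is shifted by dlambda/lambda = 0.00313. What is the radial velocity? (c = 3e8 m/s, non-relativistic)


v = (dlambda/lambda) * c = 0.00313 * 3e8 = 939000.0

939000.0 m/s


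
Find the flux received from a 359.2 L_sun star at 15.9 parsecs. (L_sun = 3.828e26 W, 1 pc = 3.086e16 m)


F = L / (4*pi*d^2) = 1.375e+29 / (4*pi*(4.907e+17)^2) = 4.545e-08

4.545e-08 W/m^2


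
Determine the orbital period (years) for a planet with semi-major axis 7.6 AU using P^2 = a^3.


P = a^(3/2) = 7.6^1.5 = 20.9518

20.9518 years


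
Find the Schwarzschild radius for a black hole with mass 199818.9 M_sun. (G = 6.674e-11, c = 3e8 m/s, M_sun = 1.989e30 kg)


M = 199818.9 * 1.989e30 kg = 3.974397921e+35 kg. rs = 2GM/c^2 = 2 * 6.674e-11 * 3.974397921e+35 / (3e8)^2 = 5.894e+08

5.894e+08 m


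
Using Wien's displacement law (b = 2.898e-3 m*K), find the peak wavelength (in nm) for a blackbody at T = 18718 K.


lam_max = b / T = 2.898e-3 / 18718 = 1.548e-07 m = 154.8242 nm

154.8242 nm


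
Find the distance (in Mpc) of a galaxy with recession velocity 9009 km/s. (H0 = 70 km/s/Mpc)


d = v / H0 = 9009 / 70 = 128.7

128.7 Mpc


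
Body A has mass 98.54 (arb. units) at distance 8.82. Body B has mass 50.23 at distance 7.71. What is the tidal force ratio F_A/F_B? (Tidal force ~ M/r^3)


Ratio = (M1/r1^3) / (M2/r2^3) = (98.54/8.82^3) / (50.23/7.71^3) = 1.3104

1.3104


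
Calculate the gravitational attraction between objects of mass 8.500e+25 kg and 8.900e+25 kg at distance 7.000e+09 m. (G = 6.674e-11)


F = G*m1*m2/r^2 = 6.674e-11 * 8.500e+25 * 8.900e+25 / (7.000e+09)^2 = 6.674e-11 * 7.565e+51 / 4.900e+19 = 1.030e+22

1.030e+22 N


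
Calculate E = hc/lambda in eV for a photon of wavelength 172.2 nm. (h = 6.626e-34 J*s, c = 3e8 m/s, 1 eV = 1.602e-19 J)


E = hc/lambda = 6.626e-34 * 3e8 / 1.722e-07 = 1.154e-18 J = 7.2057 eV

7.2057 eV


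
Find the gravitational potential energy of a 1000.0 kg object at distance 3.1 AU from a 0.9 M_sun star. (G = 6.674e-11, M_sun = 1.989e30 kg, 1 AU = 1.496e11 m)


M = 0.9 * 1.989e30 kg = 1.7901e+30 kg; r = 3.1 AU * 1.496e11 m/AU = 4.6376e+11 m. U = -GM*m/r = -(6.674e-11 * 1.7901e+30 * 1000.0) / 4.6376e+11 = -2.576e+11

-2.576e+11 J


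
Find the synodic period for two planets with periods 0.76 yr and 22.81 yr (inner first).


1/P_syn = |1/P1 - 1/P2| = |1/0.76 - 1/22.81| => P_syn = 0.7862

0.7862 years


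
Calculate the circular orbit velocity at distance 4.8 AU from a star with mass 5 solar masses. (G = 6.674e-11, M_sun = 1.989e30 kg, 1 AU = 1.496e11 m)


v = sqrt(GM/r) = sqrt(6.674e-11 * 9.945e+30 / 7.181e+11) = 30402.4848

30402.4848 m/s


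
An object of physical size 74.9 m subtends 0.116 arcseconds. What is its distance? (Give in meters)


D = size / theta_rad, theta_rad = 0.116 * pi/(180*3600) = 5.624e-07, D = 1.332e+08

1.332e+08 m


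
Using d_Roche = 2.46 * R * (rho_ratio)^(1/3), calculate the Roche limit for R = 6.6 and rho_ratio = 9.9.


d_Roche = 2.46 * 6.6 * 9.9^(1/3) = 34.8624

34.8624


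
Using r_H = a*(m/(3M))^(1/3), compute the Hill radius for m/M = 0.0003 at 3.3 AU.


r_H = a * (m/3M)^(1/3) = 3.3 * (0.0003/3)^(1/3) = 0.1532

0.1532 AU


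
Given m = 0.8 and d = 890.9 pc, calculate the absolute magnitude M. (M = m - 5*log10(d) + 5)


M = m - 5*log10(d) + 5 = 0.8 - 5*log10(890.9) + 5 = -8.9491

-8.9491


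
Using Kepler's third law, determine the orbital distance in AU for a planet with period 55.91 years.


a = P^(2/3) = 55.91^(2/3) = 14.6215

14.6215 AU


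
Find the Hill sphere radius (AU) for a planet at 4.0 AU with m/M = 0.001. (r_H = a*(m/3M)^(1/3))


r_H = a * (m/3M)^(1/3) = 4.0 * (0.001/3)^(1/3) = 0.2773

0.2773 AU


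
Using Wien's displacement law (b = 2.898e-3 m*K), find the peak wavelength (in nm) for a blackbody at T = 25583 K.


lam_max = b / T = 2.898e-3 / 25583 = 1.133e-07 m = 113.2783 nm

113.2783 nm


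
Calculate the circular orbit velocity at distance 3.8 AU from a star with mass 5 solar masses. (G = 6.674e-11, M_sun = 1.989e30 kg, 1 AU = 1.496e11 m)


v = sqrt(GM/r) = sqrt(6.674e-11 * 9.945e+30 / 5.685e+11) = 34169.443

34169.443 m/s


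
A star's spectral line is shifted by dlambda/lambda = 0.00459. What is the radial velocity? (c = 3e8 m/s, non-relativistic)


v = (dlambda/lambda) * c = 0.00459 * 3e8 = 1.377e+06

1.377e+06 m/s


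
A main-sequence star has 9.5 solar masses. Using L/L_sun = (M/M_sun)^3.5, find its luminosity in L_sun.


L/L_sun = (M/M_sun)^3.5 = 9.5^3.5 = 2642.6072

2642.6072 L_sun


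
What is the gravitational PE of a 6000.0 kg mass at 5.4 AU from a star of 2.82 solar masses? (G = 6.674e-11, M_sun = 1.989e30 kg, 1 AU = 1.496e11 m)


M = 2.82 * 1.989e30 kg = 5.60898e+30 kg; r = 5.4 AU * 1.496e11 m/AU = 8.0784e+11 m. U = -GM*m/r = -(6.674e-11 * 5.60898e+30 * 6000.0) / 8.0784e+11 = -2.780e+12

-2.780e+12 J


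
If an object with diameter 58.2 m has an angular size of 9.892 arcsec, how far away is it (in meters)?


D = size / theta_rad, theta_rad = 9.892 * pi/(180*3600) = 4.796e-05, D = 1.214e+06

1.214e+06 m


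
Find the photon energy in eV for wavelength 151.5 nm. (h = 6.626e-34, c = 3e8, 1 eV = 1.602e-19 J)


E = hc/lambda = 6.626e-34 * 3e8 / 1.515e-07 = 1.312e-18 J = 8.1903 eV

8.1903 eV


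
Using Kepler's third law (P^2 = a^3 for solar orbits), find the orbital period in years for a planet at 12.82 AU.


P = a^(3/2) = 12.82^1.5 = 45.902

45.902 years


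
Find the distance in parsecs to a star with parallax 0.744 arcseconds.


d = 1/p = 1/0.744 = 1.3441

1.3441 pc


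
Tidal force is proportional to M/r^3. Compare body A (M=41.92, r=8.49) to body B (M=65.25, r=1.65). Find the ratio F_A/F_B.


Ratio = (M1/r1^3) / (M2/r2^3) = (41.92/8.49^3) / (65.25/1.65^3) = 0.0047

0.0047


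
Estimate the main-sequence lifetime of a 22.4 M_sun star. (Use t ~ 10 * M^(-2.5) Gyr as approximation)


t = 10 * M^(-2.5) = 10 * 22.4^(-2.5) = 0.0042

0.0042 Gyr


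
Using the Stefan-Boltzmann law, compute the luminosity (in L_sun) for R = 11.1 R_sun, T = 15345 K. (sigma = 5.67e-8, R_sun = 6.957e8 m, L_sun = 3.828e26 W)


R = 11.1 * 6.957e8 m = 7.72227e+09 m. L = 4*pi*R^2*sigma*T^4 = 4*pi*(7.72227e+09)^2 * 5.67e-8 * 15345^4 = 2.355865316e+30 W. L/L_sun = 2.355865316e+30 / 3.828e26 = 6154.2981

6154.2981 L_sun


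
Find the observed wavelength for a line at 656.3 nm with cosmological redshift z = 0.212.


lam_obs = lam_emit * (1 + z) = 656.3 * (1 + 0.212) = 795.4356

795.4356 nm


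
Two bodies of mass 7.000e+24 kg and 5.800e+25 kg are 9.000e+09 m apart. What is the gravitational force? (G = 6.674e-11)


F = G*m1*m2/r^2 = 6.674e-11 * 7.000e+24 * 5.800e+25 / (9.000e+09)^2 = 6.674e-11 * 4.060e+50 / 8.100e+19 = 3.345e+20

3.345e+20 N


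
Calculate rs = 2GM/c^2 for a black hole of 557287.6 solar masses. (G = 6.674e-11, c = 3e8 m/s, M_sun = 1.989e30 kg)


M = 557287.6 * 1.989e30 kg = 1.108445036e+36 kg. rs = 2GM/c^2 = 2 * 6.674e-11 * 1.108445036e+36 / (3e8)^2 = 1.644e+09

1.644e+09 m


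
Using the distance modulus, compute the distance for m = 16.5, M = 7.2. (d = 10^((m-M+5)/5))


d = 10^((m - M + 5)/5) = 10^((16.5 - 7.2 + 5)/5) = 724.436

724.436 pc


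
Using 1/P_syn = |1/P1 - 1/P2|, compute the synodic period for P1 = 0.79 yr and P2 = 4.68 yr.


1/P_syn = |1/P1 - 1/P2| = |1/0.79 - 1/4.68| => P_syn = 0.9504

0.9504 years


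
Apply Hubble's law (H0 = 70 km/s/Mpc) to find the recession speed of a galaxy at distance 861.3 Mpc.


v = H0 * d = 70 * 861.3 = 60291.0

60291.0 km/s


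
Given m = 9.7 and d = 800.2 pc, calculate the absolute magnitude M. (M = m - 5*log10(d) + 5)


M = m - 5*log10(d) + 5 = 9.7 - 5*log10(800.2) + 5 = 0.184

0.184


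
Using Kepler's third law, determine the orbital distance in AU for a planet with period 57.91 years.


a = P^(2/3) = 57.91^(2/3) = 14.9682

14.9682 AU


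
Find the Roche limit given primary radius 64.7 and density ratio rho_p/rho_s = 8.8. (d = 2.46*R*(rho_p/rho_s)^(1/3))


d_Roche = 2.46 * 64.7 * 8.8^(1/3) = 328.5995

328.5995


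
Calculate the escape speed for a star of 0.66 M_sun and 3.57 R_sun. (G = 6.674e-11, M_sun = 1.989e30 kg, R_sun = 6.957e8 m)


M = 0.66 * 1.989e30 kg = 1.31274e+30 kg; R = 3.57 * 6.957e8 m = 2.483649e+09 m. v_esc = sqrt(2GM/R) = sqrt(2 * 6.674e-11 * 1.31274e+30 / 2.483649e+09) = 265614.848

265614.848 m/s


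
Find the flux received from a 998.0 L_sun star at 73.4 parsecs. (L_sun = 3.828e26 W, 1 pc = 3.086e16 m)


F = L / (4*pi*d^2) = 3.820e+29 / (4*pi*(2.265e+18)^2) = 5.925e-09

5.925e-09 W/m^2


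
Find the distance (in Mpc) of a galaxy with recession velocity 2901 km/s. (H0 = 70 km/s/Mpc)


d = v / H0 = 2901 / 70 = 41.4429

41.4429 Mpc


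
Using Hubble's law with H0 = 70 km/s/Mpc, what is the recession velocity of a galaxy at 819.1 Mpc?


v = H0 * d = 70 * 819.1 = 57337.0

57337.0 km/s


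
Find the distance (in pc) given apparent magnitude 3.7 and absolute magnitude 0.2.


d = 10^((m - M + 5)/5) = 10^((3.7 - 0.2 + 5)/5) = 50.1187

50.1187 pc


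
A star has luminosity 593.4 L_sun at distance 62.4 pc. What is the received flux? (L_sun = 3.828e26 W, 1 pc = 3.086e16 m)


F = L / (4*pi*d^2) = 2.272e+29 / (4*pi*(1.926e+18)^2) = 4.875e-09

4.875e-09 W/m^2


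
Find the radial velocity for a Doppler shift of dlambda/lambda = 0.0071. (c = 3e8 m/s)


v = (dlambda/lambda) * c = 0.0071 * 3e8 = 2.130e+06

2.130e+06 m/s


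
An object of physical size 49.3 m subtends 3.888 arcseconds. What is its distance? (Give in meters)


D = size / theta_rad, theta_rad = 3.888 * pi/(180*3600) = 1.885e-05, D = 2.615e+06

2.615e+06 m


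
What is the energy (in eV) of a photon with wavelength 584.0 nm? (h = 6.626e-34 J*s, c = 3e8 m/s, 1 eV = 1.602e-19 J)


E = hc/lambda = 6.626e-34 * 3e8 / 5.840e-07 = 3.404e-19 J = 2.1247 eV

2.1247 eV


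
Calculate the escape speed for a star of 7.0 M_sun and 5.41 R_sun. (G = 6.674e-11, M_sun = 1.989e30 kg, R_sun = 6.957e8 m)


M = 7.0 * 1.989e30 kg = 1.3923e+31 kg; R = 5.41 * 6.957e8 m = 3.763737e+09 m. v_esc = sqrt(2GM/R) = sqrt(2 * 6.674e-11 * 1.3923e+31 / 3.763737e+09) = 702691.785

702691.785 m/s


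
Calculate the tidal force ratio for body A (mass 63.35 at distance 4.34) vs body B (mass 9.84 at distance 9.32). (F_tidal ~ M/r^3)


Ratio = (M1/r1^3) / (M2/r2^3) = (63.35/4.34^3) / (9.84/9.32^3) = 63.7573

63.7573


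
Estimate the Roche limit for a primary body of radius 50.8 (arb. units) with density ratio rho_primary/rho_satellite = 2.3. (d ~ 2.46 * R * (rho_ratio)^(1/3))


d_Roche = 2.46 * 50.8 * 2.3^(1/3) = 164.9585

164.9585


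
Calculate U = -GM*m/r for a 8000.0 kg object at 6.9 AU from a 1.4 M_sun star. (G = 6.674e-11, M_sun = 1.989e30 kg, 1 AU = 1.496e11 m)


M = 1.4 * 1.989e30 kg = 2.7846e+30 kg; r = 6.9 AU * 1.496e11 m/AU = 1.03224e+12 m. U = -GM*m/r = -(6.674e-11 * 2.7846e+30 * 8000.0) / 1.03224e+12 = -1.440e+12

-1.440e+12 J


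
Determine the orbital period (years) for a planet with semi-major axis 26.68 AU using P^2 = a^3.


P = a^(3/2) = 26.68^1.5 = 137.8094

137.8094 years


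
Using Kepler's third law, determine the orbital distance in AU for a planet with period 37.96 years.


a = P^(2/3) = 37.96^(2/3) = 11.2949

11.2949 AU


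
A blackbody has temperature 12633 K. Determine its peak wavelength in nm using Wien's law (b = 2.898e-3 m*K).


lam_max = b / T = 2.898e-3 / 12633 = 2.294e-07 m = 229.3992 nm

229.3992 nm


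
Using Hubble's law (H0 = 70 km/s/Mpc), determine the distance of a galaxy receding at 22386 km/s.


d = v / H0 = 22386 / 70 = 319.8

319.8 Mpc


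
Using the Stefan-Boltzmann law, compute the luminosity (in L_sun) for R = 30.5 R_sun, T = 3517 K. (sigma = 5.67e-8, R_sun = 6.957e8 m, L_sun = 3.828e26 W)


R = 30.5 * 6.957e8 m = 2.121885e+10 m. L = 4*pi*R^2*sigma*T^4 = 4*pi*(2.121885e+10)^2 * 5.67e-8 * 3517^4 = 4.908243291e+28 W. L/L_sun = 4.908243291e+28 / 3.828e26 = 128.2195

128.2195 L_sun


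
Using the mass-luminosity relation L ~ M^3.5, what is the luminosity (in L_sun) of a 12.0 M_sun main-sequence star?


L/L_sun = (M/M_sun)^3.5 = 12.0^3.5 = 5985.9676

5985.9676 L_sun


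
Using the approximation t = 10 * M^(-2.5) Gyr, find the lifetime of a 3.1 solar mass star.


t = 10 * M^(-2.5) = 10 * 3.1^(-2.5) = 0.591

0.591 Gyr


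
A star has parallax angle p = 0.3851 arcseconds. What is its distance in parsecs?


d = 1/p = 1/0.3851 = 2.5967

2.5967 pc


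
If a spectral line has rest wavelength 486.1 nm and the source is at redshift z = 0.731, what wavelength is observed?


lam_obs = lam_emit * (1 + z) = 486.1 * (1 + 0.731) = 841.4391

841.4391 nm


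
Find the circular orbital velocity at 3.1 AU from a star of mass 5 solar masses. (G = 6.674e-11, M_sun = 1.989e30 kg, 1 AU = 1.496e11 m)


v = sqrt(GM/r) = sqrt(6.674e-11 * 9.945e+30 / 4.638e+11) = 37831.0897

37831.0897 m/s


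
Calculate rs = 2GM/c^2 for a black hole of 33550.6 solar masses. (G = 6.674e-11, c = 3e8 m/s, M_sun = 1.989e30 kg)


M = 33550.6 * 1.989e30 kg = 6.67321434e+34 kg. rs = 2GM/c^2 = 2 * 6.674e-11 * 6.67321434e+34 / (3e8)^2 = 9.897e+07

9.897e+07 m


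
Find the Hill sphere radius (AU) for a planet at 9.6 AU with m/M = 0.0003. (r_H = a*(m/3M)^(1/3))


r_H = a * (m/3M)^(1/3) = 9.6 * (0.0003/3)^(1/3) = 0.4456

0.4456 AU


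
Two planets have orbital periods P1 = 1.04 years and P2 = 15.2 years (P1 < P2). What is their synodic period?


1/P_syn = |1/P1 - 1/P2| = |1/1.04 - 1/15.2| => P_syn = 1.1164

1.1164 years


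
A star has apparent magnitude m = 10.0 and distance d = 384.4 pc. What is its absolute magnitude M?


M = m - 5*log10(d) + 5 = 10.0 - 5*log10(384.4) + 5 = 2.0761

2.0761


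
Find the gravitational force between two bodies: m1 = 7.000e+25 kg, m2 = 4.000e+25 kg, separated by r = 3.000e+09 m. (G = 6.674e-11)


F = G*m1*m2/r^2 = 6.674e-11 * 7.000e+25 * 4.000e+25 / (3.000e+09)^2 = 6.674e-11 * 2.800e+51 / 9.000e+18 = 2.076e+22

2.076e+22 N


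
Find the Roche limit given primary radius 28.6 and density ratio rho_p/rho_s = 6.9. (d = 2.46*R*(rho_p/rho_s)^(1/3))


d_Roche = 2.46 * 28.6 * 6.9^(1/3) = 133.9422

133.9422


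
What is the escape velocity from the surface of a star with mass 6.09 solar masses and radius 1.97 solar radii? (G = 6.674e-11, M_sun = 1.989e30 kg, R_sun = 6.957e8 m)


M = 6.09 * 1.989e30 kg = 1.211301e+31 kg; R = 1.97 * 6.957e8 m = 1.370529e+09 m. v_esc = sqrt(2GM/R) = sqrt(2 * 6.674e-11 * 1.211301e+31 / 1.370529e+09) = 1.086e+06

1.086e+06 m/s


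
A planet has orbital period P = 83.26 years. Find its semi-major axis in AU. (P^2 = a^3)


a = P^(2/3) = 83.26^(2/3) = 19.0674

19.0674 AU


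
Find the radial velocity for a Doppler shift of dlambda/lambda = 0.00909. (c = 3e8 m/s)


v = (dlambda/lambda) * c = 0.00909 * 3e8 = 2.727e+06

2.727e+06 m/s


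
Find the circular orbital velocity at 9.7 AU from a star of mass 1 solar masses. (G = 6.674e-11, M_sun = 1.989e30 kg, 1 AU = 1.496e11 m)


v = sqrt(GM/r) = sqrt(6.674e-11 * 1.989e+30 / 1.451e+12) = 9564.4242

9564.4242 m/s


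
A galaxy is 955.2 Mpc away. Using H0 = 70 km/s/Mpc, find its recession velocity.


v = H0 * d = 70 * 955.2 = 66864.0

66864.0 km/s


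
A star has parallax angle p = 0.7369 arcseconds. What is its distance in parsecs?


d = 1/p = 1/0.7369 = 1.357

1.357 pc


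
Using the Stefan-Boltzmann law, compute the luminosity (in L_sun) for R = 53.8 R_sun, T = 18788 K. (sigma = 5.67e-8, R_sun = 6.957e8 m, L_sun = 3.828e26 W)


R = 53.8 * 6.957e8 m = 3.742866e+10 m. L = 4*pi*R^2*sigma*T^4 = 4*pi*(3.742866e+10)^2 * 5.67e-8 * 18788^4 = 1.243723061e+32 W. L/L_sun = 1.243723061e+32 / 3.828e26 = 324901.5311

324901.5311 L_sun


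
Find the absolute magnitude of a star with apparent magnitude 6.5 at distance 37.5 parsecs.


M = m - 5*log10(d) + 5 = 6.5 - 5*log10(37.5) + 5 = 3.6298

3.6298


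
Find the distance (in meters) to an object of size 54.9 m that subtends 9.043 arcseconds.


D = size / theta_rad, theta_rad = 9.043 * pi/(180*3600) = 4.384e-05, D = 1.252e+06

1.252e+06 m


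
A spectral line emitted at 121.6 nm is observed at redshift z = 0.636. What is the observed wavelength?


lam_obs = lam_emit * (1 + z) = 121.6 * (1 + 0.636) = 198.9376

198.9376 nm


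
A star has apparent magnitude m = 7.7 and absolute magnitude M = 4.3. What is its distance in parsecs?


d = 10^((m - M + 5)/5) = 10^((7.7 - 4.3 + 5)/5) = 47.863

47.863 pc


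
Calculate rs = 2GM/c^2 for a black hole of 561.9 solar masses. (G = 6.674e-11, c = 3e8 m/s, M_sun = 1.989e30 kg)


M = 561.9 * 1.989e30 kg = 1.1176191e+33 kg. rs = 2GM/c^2 = 2 * 6.674e-11 * 1.1176191e+33 / (3e8)^2 = 1.658e+06

1.658e+06 m


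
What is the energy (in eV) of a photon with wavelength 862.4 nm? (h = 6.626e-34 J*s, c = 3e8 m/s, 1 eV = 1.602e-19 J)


E = hc/lambda = 6.626e-34 * 3e8 / 8.624e-07 = 2.305e-19 J = 1.4388 eV

1.4388 eV


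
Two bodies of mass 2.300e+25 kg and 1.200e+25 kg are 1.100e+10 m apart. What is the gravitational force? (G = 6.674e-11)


F = G*m1*m2/r^2 = 6.674e-11 * 2.300e+25 * 1.200e+25 / (1.100e+10)^2 = 6.674e-11 * 2.760e+50 / 1.210e+20 = 1.522e+20

1.522e+20 N


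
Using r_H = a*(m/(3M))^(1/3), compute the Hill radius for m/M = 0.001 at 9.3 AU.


r_H = a * (m/3M)^(1/3) = 9.3 * (0.001/3)^(1/3) = 0.6448

0.6448 AU


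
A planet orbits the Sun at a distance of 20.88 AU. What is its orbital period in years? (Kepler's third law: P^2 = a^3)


P = a^(3/2) = 20.88^1.5 = 95.4104

95.4104 years


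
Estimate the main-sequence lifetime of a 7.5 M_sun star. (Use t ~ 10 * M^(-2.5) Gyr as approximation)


t = 10 * M^(-2.5) = 10 * 7.5^(-2.5) = 0.0649

0.0649 Gyr


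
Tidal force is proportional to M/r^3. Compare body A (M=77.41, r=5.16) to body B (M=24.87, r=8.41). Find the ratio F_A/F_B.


Ratio = (M1/r1^3) / (M2/r2^3) = (77.41/5.16^3) / (24.87/8.41^3) = 13.476

13.476


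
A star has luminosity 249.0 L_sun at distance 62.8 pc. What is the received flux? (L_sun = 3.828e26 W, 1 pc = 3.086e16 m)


F = L / (4*pi*d^2) = 9.532e+28 / (4*pi*(1.938e+18)^2) = 2.020e-09

2.020e-09 W/m^2


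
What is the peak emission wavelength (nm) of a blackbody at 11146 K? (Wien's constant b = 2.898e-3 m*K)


lam_max = b / T = 2.898e-3 / 11146 = 2.600e-07 m = 260.0036 nm

260.0036 nm


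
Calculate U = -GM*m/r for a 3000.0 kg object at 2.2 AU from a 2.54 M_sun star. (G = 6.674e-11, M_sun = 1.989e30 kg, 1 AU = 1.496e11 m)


M = 2.54 * 1.989e30 kg = 5.05206e+30 kg; r = 2.2 AU * 1.496e11 m/AU = 3.2912e+11 m. U = -GM*m/r = -(6.674e-11 * 5.05206e+30 * 3000.0) / 3.2912e+11 = -3.073e+12

-3.073e+12 J


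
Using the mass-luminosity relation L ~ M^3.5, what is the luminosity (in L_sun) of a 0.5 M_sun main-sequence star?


L/L_sun = (M/M_sun)^3.5 = 0.5^3.5 = 0.0884

0.0884 L_sun


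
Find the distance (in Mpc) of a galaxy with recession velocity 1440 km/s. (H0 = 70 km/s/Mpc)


d = v / H0 = 1440 / 70 = 20.5714

20.5714 Mpc


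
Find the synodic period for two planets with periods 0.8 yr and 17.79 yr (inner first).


1/P_syn = |1/P1 - 1/P2| = |1/0.8 - 1/17.79| => P_syn = 0.8377

0.8377 years


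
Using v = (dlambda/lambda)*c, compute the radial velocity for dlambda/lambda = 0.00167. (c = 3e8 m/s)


v = (dlambda/lambda) * c = 0.00167 * 3e8 = 501000.0

501000.0 m/s


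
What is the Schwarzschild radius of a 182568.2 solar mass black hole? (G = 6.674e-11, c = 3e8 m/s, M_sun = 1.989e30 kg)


M = 182568.2 * 1.989e30 kg = 3.631281498e+35 kg. rs = 2GM/c^2 = 2 * 6.674e-11 * 3.631281498e+35 / (3e8)^2 = 5.386e+08

5.386e+08 m


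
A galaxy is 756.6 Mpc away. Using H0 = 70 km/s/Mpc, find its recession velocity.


v = H0 * d = 70 * 756.6 = 52962.0

52962.0 km/s


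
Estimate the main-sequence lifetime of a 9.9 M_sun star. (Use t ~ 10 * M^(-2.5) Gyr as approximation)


t = 10 * M^(-2.5) = 10 * 9.9^(-2.5) = 0.0324

0.0324 Gyr


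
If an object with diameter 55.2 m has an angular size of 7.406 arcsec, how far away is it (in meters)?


D = size / theta_rad, theta_rad = 7.406 * pi/(180*3600) = 3.591e-05, D = 1.537e+06

1.537e+06 m


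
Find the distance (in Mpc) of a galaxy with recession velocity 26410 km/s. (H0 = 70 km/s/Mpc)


d = v / H0 = 26410 / 70 = 377.2857

377.2857 Mpc


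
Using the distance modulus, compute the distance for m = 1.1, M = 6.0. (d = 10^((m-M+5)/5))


d = 10^((m - M + 5)/5) = 10^((1.1 - 6.0 + 5)/5) = 1.0471

1.0471 pc


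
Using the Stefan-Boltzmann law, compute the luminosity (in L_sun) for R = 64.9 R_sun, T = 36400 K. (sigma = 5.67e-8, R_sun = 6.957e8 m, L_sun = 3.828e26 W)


R = 64.9 * 6.957e8 m = 4.515093e+10 m. L = 4*pi*R^2*sigma*T^4 = 4*pi*(4.515093e+10)^2 * 5.67e-8 * 36400^4 = 2.549951134e+33 W. L/L_sun = 2.549951134e+33 / 3.828e26 = 6.661e+06

6.661e+06 L_sun


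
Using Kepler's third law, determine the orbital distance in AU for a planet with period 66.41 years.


a = P^(2/3) = 66.41^(2/3) = 16.3992

16.3992 AU


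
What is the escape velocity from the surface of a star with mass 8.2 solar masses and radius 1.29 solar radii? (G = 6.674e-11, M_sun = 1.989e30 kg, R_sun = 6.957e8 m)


M = 8.2 * 1.989e30 kg = 1.63098e+31 kg; R = 1.29 * 6.957e8 m = 8.97453e+08 m. v_esc = sqrt(2GM/R) = sqrt(2 * 6.674e-11 * 1.63098e+31 / 8.97453e+08) = 1.557e+06

1.557e+06 m/s


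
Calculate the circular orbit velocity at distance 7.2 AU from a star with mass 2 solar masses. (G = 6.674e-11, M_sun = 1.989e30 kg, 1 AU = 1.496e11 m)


v = sqrt(GM/r) = sqrt(6.674e-11 * 3.978e+30 / 1.077e+12) = 15699.7756

15699.7756 m/s


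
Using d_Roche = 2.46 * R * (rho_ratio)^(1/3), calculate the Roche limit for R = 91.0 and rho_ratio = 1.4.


d_Roche = 2.46 * 91.0 * 1.4^(1/3) = 250.4297

250.4297


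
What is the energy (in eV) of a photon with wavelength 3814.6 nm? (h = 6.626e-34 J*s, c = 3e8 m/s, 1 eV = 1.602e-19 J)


E = hc/lambda = 6.626e-34 * 3e8 / 3.815e-06 = 5.211e-20 J = 0.3253 eV

0.3253 eV


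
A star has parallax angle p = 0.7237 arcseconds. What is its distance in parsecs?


d = 1/p = 1/0.7237 = 1.3818

1.3818 pc


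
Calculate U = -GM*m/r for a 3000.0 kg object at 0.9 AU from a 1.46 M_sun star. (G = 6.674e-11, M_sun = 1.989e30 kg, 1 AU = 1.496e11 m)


M = 1.46 * 1.989e30 kg = 2.90394e+30 kg; r = 0.9 AU * 1.496e11 m/AU = 1.3464e+11 m. U = -GM*m/r = -(6.674e-11 * 2.90394e+30 * 3000.0) / 1.3464e+11 = -4.318e+12

-4.318e+12 J


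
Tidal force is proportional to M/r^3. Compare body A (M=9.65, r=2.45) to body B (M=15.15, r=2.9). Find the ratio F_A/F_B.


Ratio = (M1/r1^3) / (M2/r2^3) = (9.65/2.45^3) / (15.15/2.9^3) = 1.0564

1.0564


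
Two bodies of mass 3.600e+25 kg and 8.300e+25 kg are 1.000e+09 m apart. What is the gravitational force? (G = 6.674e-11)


F = G*m1*m2/r^2 = 6.674e-11 * 3.600e+25 * 8.300e+25 / (1.000e+09)^2 = 6.674e-11 * 2.988e+51 / 1.000e+18 = 1.994e+23

1.994e+23 N


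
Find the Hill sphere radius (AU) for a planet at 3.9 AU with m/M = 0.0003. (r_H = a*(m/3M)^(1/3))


r_H = a * (m/3M)^(1/3) = 3.9 * (0.0003/3)^(1/3) = 0.181

0.181 AU


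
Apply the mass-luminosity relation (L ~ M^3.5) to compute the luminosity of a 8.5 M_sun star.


L/L_sun = (M/M_sun)^3.5 = 8.5^3.5 = 1790.4667

1790.4667 L_sun


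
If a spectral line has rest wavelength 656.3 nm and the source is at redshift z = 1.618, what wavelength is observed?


lam_obs = lam_emit * (1 + z) = 656.3 * (1 + 1.618) = 1718.1934

1718.1934 nm


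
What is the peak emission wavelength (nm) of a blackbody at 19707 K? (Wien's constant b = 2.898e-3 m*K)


lam_max = b / T = 2.898e-3 / 19707 = 1.471e-07 m = 147.0543 nm

147.0543 nm


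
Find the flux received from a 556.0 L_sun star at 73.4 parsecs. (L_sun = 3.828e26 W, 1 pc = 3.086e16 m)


F = L / (4*pi*d^2) = 2.128e+29 / (4*pi*(2.265e+18)^2) = 3.301e-09

3.301e-09 W/m^2


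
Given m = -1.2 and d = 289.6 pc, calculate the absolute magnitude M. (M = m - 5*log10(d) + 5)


M = m - 5*log10(d) + 5 = -1.2 - 5*log10(289.6) + 5 = -8.509

-8.509


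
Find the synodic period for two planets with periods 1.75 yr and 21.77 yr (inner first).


1/P_syn = |1/P1 - 1/P2| = |1/1.75 - 1/21.77| => P_syn = 1.903

1.903 years


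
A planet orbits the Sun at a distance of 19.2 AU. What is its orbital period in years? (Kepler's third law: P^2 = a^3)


P = a^(3/2) = 19.2^1.5 = 84.1302

84.1302 years


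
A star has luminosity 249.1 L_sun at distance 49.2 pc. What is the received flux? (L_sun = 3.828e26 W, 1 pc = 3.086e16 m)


F = L / (4*pi*d^2) = 9.536e+28 / (4*pi*(1.518e+18)^2) = 3.292e-09

3.292e-09 W/m^2


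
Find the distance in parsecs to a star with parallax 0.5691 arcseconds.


d = 1/p = 1/0.5691 = 1.7572

1.7572 pc


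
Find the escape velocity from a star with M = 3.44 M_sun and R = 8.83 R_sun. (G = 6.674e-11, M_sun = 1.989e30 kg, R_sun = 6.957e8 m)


M = 3.44 * 1.989e30 kg = 6.84216e+30 kg; R = 8.83 * 6.957e8 m = 6.143031e+09 m. v_esc = sqrt(2GM/R) = sqrt(2 * 6.674e-11 * 6.84216e+30 / 6.143031e+09) = 385578.9873

385578.9873 m/s


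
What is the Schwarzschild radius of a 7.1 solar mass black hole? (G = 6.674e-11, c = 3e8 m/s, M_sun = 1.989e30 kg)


M = 7.1 * 1.989e30 kg = 1.41219e+31 kg. rs = 2GM/c^2 = 2 * 6.674e-11 * 1.41219e+31 / (3e8)^2 = 20944.3468

20944.3468 m


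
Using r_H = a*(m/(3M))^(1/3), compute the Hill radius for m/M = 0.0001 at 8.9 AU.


r_H = a * (m/3M)^(1/3) = 8.9 * (0.0001/3)^(1/3) = 0.2864

0.2864 AU


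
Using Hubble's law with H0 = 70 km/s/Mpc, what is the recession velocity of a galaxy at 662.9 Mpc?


v = H0 * d = 70 * 662.9 = 46403.0

46403.0 km/s


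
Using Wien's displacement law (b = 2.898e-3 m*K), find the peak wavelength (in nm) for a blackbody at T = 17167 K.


lam_max = b / T = 2.898e-3 / 17167 = 1.688e-07 m = 168.8123 nm

168.8123 nm


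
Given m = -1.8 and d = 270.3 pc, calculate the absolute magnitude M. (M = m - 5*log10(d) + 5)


M = m - 5*log10(d) + 5 = -1.8 - 5*log10(270.3) + 5 = -8.9592

-8.9592


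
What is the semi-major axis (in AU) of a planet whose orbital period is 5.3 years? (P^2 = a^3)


a = P^(2/3) = 5.3^(2/3) = 3.0398

3.0398 AU


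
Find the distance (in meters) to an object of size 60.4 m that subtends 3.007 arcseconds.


D = size / theta_rad, theta_rad = 3.007 * pi/(180*3600) = 1.458e-05, D = 4.143e+06

4.143e+06 m


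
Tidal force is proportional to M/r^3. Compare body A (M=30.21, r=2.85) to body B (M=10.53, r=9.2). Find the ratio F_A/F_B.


Ratio = (M1/r1^3) / (M2/r2^3) = (30.21/2.85^3) / (10.53/9.2^3) = 96.5053

96.5053
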